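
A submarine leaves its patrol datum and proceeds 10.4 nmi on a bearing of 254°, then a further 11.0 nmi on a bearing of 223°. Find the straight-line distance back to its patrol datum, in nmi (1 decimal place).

Leg 1 (254°, 10.4 nmi): east 10.4 sin 254° = -10.00, north 10.4 cos 254° = -2.87
Leg 2 (223°, 11.0 nmi): east 11.0 sin 223° = -7.50, north 11.0 cos 223° = -8.04
Net: -17.50 east, -10.91 north. Distance = √((-17.50)² + (-10.91)²) = 20.622 nmi.

20.6 nmi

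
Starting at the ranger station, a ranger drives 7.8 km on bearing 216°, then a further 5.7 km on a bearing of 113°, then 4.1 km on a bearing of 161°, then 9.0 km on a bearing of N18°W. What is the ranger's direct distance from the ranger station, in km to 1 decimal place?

Leg 1 (216°, 7.8 km): east 7.8 sin 216° = -4.58, north 7.8 cos 216° = -6.31
Leg 2 (113°, 5.7 km): east 5.7 sin 113° = 5.25, north 5.7 cos 113° = -2.23
Leg 3 (161°, 4.1 km): east 4.1 sin 161° = 1.33, north 4.1 cos 161° = -3.88
Leg 4 (N18°W, 9.0 km): east 9.0 sin 342° = -2.78, north 9.0 cos 342° = 8.56
Net: -0.78 east, -3.85 north. Distance = √((-0.78)² + (-3.85)²) = 3.934 km.

3.9 km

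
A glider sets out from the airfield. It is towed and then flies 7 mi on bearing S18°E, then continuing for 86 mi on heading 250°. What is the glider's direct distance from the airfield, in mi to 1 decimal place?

Leg 1 (S18°E, 7 mi): east 7 sin 162° = 2.16, north 7 cos 162° = -6.66
Leg 2 (250°, 86 mi): east 86 sin 250° = -80.81, north 86 cos 250° = -29.41
Net: -78.65 east, -36.07 north. Distance = √((-78.65)² + (-36.07)²) = 86.528 mi.

86.5 mi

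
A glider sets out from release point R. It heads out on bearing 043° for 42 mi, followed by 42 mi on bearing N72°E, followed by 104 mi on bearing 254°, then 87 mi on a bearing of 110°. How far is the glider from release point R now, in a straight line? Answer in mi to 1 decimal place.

Leg 1 (043°, 42 mi): east 42 sin 43° = 28.64, north 42 cos 43° = 30.72
Leg 2 (N72°E, 42 mi): east 42 sin 72° = 39.94, north 42 cos 72° = 12.98
Leg 3 (254°, 104 mi): east 104 sin 254° = -99.97, north 104 cos 254° = -28.67
Leg 4 (110°, 87 mi): east 87 sin 110° = 81.75, north 87 cos 110° = -29.76
Net: 50.37 east, -14.73 north. Distance = √((50.37)² + (-14.73)²) = 52.479 mi.

52.5 mi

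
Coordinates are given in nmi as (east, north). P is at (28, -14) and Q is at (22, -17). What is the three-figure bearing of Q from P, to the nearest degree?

Δeast = 22 − 28 = -6.00; Δnorth = -17 − -14 = -3.00.
Bearing = atan2(Δeast, Δnorth) mod 360° = 243.43° ≈ 243°.

243°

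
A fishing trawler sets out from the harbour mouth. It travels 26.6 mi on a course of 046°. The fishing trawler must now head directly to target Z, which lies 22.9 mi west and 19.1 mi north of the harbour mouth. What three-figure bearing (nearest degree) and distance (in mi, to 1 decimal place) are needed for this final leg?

Leg 1 (046°, 26.6 mi): east 26.6 sin 46° = 19.13, north 26.6 cos 46° = 18.48
Current position: (19.13, 18.48). Target: (-22.9, 19.1). Remaining: Δeast = -42.03, Δnorth = 0.62.
Bearing = atan2(-42.03, 0.62) mod 360° = 270.85°; distance = √((-42.03)² + (0.62)²) = 42.039 mi.

271°, 42.0 mi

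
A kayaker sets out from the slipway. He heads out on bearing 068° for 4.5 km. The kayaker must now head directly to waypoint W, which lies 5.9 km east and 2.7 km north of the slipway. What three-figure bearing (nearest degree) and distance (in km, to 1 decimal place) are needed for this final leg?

Leg 1 (068°, 4.5 km): east 4.5 sin 68° = 4.17, north 4.5 cos 68° = 1.69
Current position: (4.17, 1.69). Target: (5.9, 2.7). Remaining: Δeast = 1.73, Δnorth = 1.01.
Bearing = atan2(1.73, 1.01) mod 360° = 59.58°; distance = √((1.73)² + (1.01)²) = 2.003 km.

060°, 2.0 km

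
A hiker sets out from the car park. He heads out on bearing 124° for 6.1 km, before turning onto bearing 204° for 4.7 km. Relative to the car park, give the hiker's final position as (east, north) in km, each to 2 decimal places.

Leg 1 (124°, 6.1 km): east 6.1 sin 124° = 5.06, north 6.1 cos 124° = -3.41
Leg 2 (204°, 4.7 km): east 4.7 sin 204° = -1.91, north 4.7 cos 204° = -4.29
Summing: 3.15 km east, -7.70 km north → (3.15, -7.70).

(3.15, -7.70)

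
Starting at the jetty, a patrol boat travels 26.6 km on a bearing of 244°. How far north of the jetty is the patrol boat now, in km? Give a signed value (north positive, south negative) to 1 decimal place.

-11.7 km

Leg 1 (244°, 26.6 km): east 26.6 sin 244° = -23.91, north 26.6 cos 244° = -11.66
Net north component: -11.66 km.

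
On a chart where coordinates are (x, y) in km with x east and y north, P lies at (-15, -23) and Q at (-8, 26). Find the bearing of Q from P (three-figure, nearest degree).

Δeast = -8 − -15 = 7.00; Δnorth = 26 − -23 = 49.00.
Bearing = atan2(Δeast, Δnorth) mod 360° = 8.13° ≈ 008°.

008°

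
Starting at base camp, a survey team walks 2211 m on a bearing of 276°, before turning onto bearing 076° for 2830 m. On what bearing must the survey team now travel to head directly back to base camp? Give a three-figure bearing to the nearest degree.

Leg 1 (276°, 2211 m): east 2211 sin 276° = -2198.89, north 2211 cos 276° = 231.11
Leg 2 (076°, 2830 m): east 2830 sin 76° = 2745.94, north 2830 cos 76° = 684.64
Net displacement: 547.05 east, 915.75 north. Direction back to start is (-547.05, -915.75): bearing = atan2(-547.05, -915.75) mod 360° = 210.85° ≈ 211°.

211°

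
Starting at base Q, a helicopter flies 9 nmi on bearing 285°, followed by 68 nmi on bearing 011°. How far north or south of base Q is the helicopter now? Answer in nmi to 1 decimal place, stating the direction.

69.1 nmi north

Leg 1 (285°, 9 nmi): east 9 sin 285° = -8.69, north 9 cos 285° = 2.33
Leg 2 (011°, 68 nmi): east 68 sin 11° = 12.98, north 68 cos 11° = 66.75
Net north component: 69.08 nmi.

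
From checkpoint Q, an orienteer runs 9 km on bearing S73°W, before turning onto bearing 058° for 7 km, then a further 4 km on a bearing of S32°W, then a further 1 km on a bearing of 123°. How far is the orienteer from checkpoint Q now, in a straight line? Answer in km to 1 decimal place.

4.9 km

Leg 1 (S73°W, 9 km): east 9 sin 253° = -8.61, north 9 cos 253° = -2.63
Leg 2 (058°, 7 km): east 7 sin 58° = 5.94, north 7 cos 58° = 3.71
Leg 3 (S32°W, 4 km): east 4 sin 212° = -2.12, north 4 cos 212° = -3.39
Leg 4 (123°, 1 km): east 1 sin 123° = 0.84, north 1 cos 123° = -0.54
Net: -3.95 east, -2.86 north. Distance = √((-3.95)² + (-2.86)²) = 4.877 km.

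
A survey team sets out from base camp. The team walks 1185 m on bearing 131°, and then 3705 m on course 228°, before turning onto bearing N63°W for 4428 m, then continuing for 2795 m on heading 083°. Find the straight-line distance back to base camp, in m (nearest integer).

Leg 1 (131°, 1185 m): east 1185 sin 131° = 894.33, north 1185 cos 131° = -777.43
Leg 2 (228°, 3705 m): east 3705 sin 228° = -2753.35, north 3705 cos 228° = -2479.13
Leg 3 (N63°W, 4428 m): east 4428 sin 297° = -3945.38, north 4428 cos 297° = 2010.27
Leg 4 (083°, 2795 m): east 2795 sin 83° = 2774.17, north 2795 cos 83° = 340.62
Net: -3030.23 east, -905.66 north. Distance = √((-3030.23)² + (-905.66)²) = 3162.677 m.

3163 m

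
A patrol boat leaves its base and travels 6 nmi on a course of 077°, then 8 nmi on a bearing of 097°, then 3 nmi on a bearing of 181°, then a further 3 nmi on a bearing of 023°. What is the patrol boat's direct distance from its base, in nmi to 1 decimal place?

14.9 nmi

Leg 1 (077°, 6 nmi): east 6 sin 77° = 5.85, north 6 cos 77° = 1.35
Leg 2 (097°, 8 nmi): east 8 sin 97° = 7.94, north 8 cos 97° = -0.97
Leg 3 (181°, 3 nmi): east 3 sin 181° = -0.05, north 3 cos 181° = -3.00
Leg 4 (023°, 3 nmi): east 3 sin 23° = 1.17, north 3 cos 23° = 2.76
Net: 14.91 east, 0.14 north. Distance = √((14.91)² + (0.14)²) = 14.907 nmi.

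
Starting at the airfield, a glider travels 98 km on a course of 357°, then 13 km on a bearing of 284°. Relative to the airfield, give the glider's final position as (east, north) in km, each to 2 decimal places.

(-17.74, 101.01)

Leg 1 (357°, 98 km): east 98 sin 357° = -5.13, north 98 cos 357° = 97.87
Leg 2 (284°, 13 km): east 13 sin 284° = -12.61, north 13 cos 284° = 3.14
Summing: -17.74 km east, 101.01 km north → (-17.74, 101.01).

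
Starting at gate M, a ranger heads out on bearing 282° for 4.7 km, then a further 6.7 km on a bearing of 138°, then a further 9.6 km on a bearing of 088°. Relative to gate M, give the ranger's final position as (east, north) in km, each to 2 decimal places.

(9.48, -3.67)

Leg 1 (282°, 4.7 km): east 4.7 sin 282° = -4.60, north 4.7 cos 282° = 0.98
Leg 2 (138°, 6.7 km): east 6.7 sin 138° = 4.48, north 6.7 cos 138° = -4.98
Leg 3 (088°, 9.6 km): east 9.6 sin 88° = 9.59, north 9.6 cos 88° = 0.34
Summing: 9.48 km east, -3.67 km north → (9.48, -3.67).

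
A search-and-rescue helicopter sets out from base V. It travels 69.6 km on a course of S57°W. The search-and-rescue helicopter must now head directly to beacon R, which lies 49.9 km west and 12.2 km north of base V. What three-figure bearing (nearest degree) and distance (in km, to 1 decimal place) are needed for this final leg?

Leg 1 (S57°W, 69.6 km): east 69.6 sin 237° = -58.37, north 69.6 cos 237° = -37.91
Current position: (-58.37, -37.91). Target: (-49.9, 12.2). Remaining: Δeast = 8.47, Δnorth = 50.11.
Bearing = atan2(8.47, 50.11) mod 360° = 9.60°; distance = √((8.47)² + (50.11)²) = 50.818 km.

010°, 50.8 km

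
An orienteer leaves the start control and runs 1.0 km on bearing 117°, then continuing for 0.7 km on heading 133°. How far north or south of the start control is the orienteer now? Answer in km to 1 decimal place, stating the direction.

Leg 1 (117°, 1.0 km): east 1.0 sin 117° = 0.89, north 1.0 cos 117° = -0.45
Leg 2 (133°, 0.7 km): east 0.7 sin 133° = 0.51, north 0.7 cos 133° = -0.48
Net north component: -0.93 km.

0.9 km south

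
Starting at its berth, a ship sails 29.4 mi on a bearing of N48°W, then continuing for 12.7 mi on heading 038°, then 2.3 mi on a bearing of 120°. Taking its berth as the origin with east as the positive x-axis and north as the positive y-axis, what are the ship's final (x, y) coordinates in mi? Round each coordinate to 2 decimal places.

(-12.04, 28.53)

Leg 1 (N48°W, 29.4 mi): east 29.4 sin 312° = -21.85, north 29.4 cos 312° = 19.67
Leg 2 (038°, 12.7 mi): east 12.7 sin 38° = 7.82, north 12.7 cos 38° = 10.01
Leg 3 (120°, 2.3 mi): east 2.3 sin 120° = 1.99, north 2.3 cos 120° = -1.15
Summing: -12.04 mi east, 28.53 mi north → (-12.04, 28.53).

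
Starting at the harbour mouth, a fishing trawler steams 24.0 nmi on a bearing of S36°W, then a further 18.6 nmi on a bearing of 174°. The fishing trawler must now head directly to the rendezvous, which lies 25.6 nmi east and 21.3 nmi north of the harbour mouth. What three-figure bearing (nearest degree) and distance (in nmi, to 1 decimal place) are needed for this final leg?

Leg 1 (S36°W, 24.0 nmi): east 24.0 sin 216° = -14.11, north 24.0 cos 216° = -19.42
Leg 2 (174°, 18.6 nmi): east 18.6 sin 174° = 1.94, north 18.6 cos 174° = -18.50
Current position: (-12.16, -37.91). Target: (25.6, 21.3). Remaining: Δeast = 37.76, Δnorth = 59.21.
Bearing = atan2(37.76, 59.21) mod 360° = 32.53°; distance = √((37.76)² + (59.21)²) = 70.231 nmi.

033°, 70.2 nmi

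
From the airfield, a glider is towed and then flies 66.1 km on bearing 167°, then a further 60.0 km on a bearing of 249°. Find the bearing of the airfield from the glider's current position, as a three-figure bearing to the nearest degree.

Leg 1 (167°, 66.1 km): east 66.1 sin 167° = 14.87, north 66.1 cos 167° = -64.41
Leg 2 (249°, 60.0 km): east 60.0 sin 249° = -56.01, north 60.0 cos 249° = -21.50
Net displacement: -41.15 east, -85.91 north. Direction back to start is (41.15, 85.91): bearing = atan2(41.15, 85.91) mod 360° = 25.59° ≈ 026°.

026°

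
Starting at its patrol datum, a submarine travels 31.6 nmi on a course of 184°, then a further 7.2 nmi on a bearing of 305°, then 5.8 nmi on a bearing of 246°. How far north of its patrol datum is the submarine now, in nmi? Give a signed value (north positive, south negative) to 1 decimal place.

Leg 1 (184°, 31.6 nmi): east 31.6 sin 184° = -2.20, north 31.6 cos 184° = -31.52
Leg 2 (305°, 7.2 nmi): east 7.2 sin 305° = -5.90, north 7.2 cos 305° = 4.13
Leg 3 (246°, 5.8 nmi): east 5.8 sin 246° = -5.30, north 5.8 cos 246° = -2.36
Net north component: -29.75 nmi.

-29.8 nmi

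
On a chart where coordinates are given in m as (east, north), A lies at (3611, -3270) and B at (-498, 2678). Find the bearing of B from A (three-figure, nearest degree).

Δeast = -498 − 3611 = -4109.00; Δnorth = 2678 − -3270 = 5948.00.
Bearing = atan2(Δeast, Δnorth) mod 360° = 325.36° ≈ 325°.

325°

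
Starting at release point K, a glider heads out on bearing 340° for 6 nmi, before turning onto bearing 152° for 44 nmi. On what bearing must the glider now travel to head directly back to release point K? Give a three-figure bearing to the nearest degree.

Leg 1 (340°, 6 nmi): east 6 sin 340° = -2.05, north 6 cos 340° = 5.64
Leg 2 (152°, 44 nmi): east 44 sin 152° = 20.66, north 44 cos 152° = -38.85
Net displacement: 18.60 east, -33.21 north. Direction back to start is (-18.60, 33.21): bearing = atan2(-18.60, 33.21) mod 360° = 330.74° ≈ 331°.

331°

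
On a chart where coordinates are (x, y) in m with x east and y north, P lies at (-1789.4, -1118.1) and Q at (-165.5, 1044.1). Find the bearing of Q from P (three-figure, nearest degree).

Δeast = -165.5 − -1789.4 = 1623.90; Δnorth = 1044.1 − -1118.1 = 2162.20.
Bearing = atan2(Δeast, Δnorth) mod 360° = 36.91° ≈ 037°.

037°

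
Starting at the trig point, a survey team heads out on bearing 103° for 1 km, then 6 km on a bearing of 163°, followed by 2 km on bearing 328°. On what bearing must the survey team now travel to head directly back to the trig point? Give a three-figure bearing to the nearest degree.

339°

Leg 1 (103°, 1 km): east 1 sin 103° = 0.97, north 1 cos 103° = -0.22
Leg 2 (163°, 6 km): east 6 sin 163° = 1.75, north 6 cos 163° = -5.74
Leg 3 (328°, 2 km): east 2 sin 328° = -1.06, north 2 cos 328° = 1.70
Net displacement: 1.67 east, -4.27 north. Direction back to start is (-1.67, 4.27): bearing = atan2(-1.67, 4.27) mod 360° = 338.64° ≈ 339°.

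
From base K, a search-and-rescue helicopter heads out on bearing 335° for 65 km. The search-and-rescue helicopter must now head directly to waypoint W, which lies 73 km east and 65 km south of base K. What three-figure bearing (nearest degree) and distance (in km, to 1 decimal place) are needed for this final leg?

Leg 1 (335°, 65 km): east 65 sin 335° = -27.47, north 65 cos 335° = 58.91
Current position: (-27.47, 58.91). Target: (73, -65). Remaining: Δeast = 100.47, Δnorth = -123.91.
Bearing = atan2(100.47, -123.91) mod 360° = 140.96°; distance = √((100.47)² + (-123.91)²) = 159.524 km.

141°, 159.5 km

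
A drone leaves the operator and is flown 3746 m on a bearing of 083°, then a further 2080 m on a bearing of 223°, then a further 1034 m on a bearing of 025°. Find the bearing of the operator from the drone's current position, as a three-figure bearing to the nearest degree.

273°

Leg 1 (083°, 3746 m): east 3746 sin 83° = 3718.08, north 3746 cos 83° = 456.52
Leg 2 (223°, 2080 m): east 2080 sin 223° = -1418.56, north 2080 cos 223° = -1521.22
Leg 3 (025°, 1034 m): east 1034 sin 25° = 436.99, north 1034 cos 25° = 937.12
Net displacement: 2736.51 east, -127.57 north. Direction back to start is (-2736.51, 127.57): bearing = atan2(-2736.51, 127.57) mod 360° = 272.67° ≈ 273°.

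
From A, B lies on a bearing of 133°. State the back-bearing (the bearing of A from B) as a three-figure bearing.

313°

Back-bearing = 133° + 180° = 313°.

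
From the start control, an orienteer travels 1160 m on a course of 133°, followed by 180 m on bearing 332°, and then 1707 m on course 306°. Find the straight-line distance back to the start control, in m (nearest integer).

720 m

Leg 1 (133°, 1160 m): east 1160 sin 133° = 848.37, north 1160 cos 133° = -791.12
Leg 2 (332°, 180 m): east 180 sin 332° = -84.50, north 180 cos 332° = 158.93
Leg 3 (306°, 1707 m): east 1707 sin 306° = -1380.99, north 1707 cos 306° = 1003.35
Net: -617.13 east, 371.16 north. Distance = √((-617.13)² + (371.16)²) = 720.143 m.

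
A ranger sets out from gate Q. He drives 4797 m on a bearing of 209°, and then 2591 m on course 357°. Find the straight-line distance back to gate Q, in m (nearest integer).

2940 m

Leg 1 (209°, 4797 m): east 4797 sin 209° = -2325.63, north 4797 cos 209° = -4195.55
Leg 2 (357°, 2591 m): east 2591 sin 357° = -135.60, north 2591 cos 357° = 2587.45
Net: -2461.23 east, -1608.10 north. Distance = √((-2461.23)² + (-1608.10)²) = 2940.011 m.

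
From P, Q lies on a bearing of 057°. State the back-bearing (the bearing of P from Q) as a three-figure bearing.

Back-bearing = 057° + 180° = 237°.

237°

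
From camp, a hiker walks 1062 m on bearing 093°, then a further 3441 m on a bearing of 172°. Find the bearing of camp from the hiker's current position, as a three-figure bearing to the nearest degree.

Leg 1 (093°, 1062 m): east 1062 sin 93° = 1060.54, north 1062 cos 93° = -55.58
Leg 2 (172°, 3441 m): east 3441 sin 172° = 478.89, north 3441 cos 172° = -3407.51
Net displacement: 1539.44 east, -3463.09 north. Direction back to start is (-1539.44, 3463.09): bearing = atan2(-1539.44, 3463.09) mod 360° = 336.03° ≈ 336°.

336°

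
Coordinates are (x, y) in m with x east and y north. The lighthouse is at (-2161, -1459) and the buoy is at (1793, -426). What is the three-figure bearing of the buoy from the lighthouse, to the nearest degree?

075°

Δeast = 1793 − -2161 = 3954.00; Δnorth = -426 − -1459 = 1033.00.
Bearing = atan2(Δeast, Δnorth) mod 360° = 75.36° ≈ 075°.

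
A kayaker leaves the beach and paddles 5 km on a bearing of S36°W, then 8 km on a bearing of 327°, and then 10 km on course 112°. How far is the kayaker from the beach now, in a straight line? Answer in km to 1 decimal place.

Leg 1 (S36°W, 5 km): east 5 sin 216° = -2.94, north 5 cos 216° = -4.05
Leg 2 (327°, 8 km): east 8 sin 327° = -4.36, north 8 cos 327° = 6.71
Leg 3 (112°, 10 km): east 10 sin 112° = 9.27, north 10 cos 112° = -3.75
Net: 1.98 east, -1.08 north. Distance = √((1.98)² + (-1.08)²) = 2.253 km.

2.3 km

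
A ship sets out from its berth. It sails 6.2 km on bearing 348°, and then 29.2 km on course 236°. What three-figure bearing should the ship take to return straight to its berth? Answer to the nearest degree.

068°

Leg 1 (348°, 6.2 km): east 6.2 sin 348° = -1.29, north 6.2 cos 348° = 6.06
Leg 2 (236°, 29.2 km): east 29.2 sin 236° = -24.21, north 29.2 cos 236° = -16.33
Net displacement: -25.50 east, -10.26 north. Direction back to start is (25.50, 10.26): bearing = atan2(25.50, 10.26) mod 360° = 68.07° ≈ 068°.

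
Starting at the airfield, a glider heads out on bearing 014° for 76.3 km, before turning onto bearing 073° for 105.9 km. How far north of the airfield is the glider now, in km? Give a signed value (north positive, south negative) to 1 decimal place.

Leg 1 (014°, 76.3 km): east 76.3 sin 14° = 18.46, north 76.3 cos 14° = 74.03
Leg 2 (073°, 105.9 km): east 105.9 sin 73° = 101.27, north 105.9 cos 73° = 30.96
Net north component: 105.00 km.

105.0 km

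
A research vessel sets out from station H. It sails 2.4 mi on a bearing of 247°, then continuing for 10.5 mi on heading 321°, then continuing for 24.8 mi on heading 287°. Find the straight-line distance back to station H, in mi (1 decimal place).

Leg 1 (247°, 2.4 mi): east 2.4 sin 247° = -2.21, north 2.4 cos 247° = -0.94
Leg 2 (321°, 10.5 mi): east 10.5 sin 321° = -6.61, north 10.5 cos 321° = 8.16
Leg 3 (287°, 24.8 mi): east 24.8 sin 287° = -23.72, north 24.8 cos 287° = 7.25
Net: -32.53 east, 14.47 north. Distance = √((-32.53)² + (14.47)²) = 35.608 mi.

35.6 mi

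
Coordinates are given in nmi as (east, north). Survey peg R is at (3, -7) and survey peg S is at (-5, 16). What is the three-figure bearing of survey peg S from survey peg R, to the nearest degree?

Δeast = -5 − 3 = -8.00; Δnorth = 16 − -7 = 23.00.
Bearing = atan2(Δeast, Δnorth) mod 360° = 340.82° ≈ 341°.

341°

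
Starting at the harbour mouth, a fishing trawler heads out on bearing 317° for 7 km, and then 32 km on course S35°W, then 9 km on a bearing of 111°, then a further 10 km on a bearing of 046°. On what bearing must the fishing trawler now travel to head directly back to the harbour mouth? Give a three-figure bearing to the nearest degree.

Leg 1 (317°, 7 km): east 7 sin 317° = -4.77, north 7 cos 317° = 5.12
Leg 2 (S35°W, 32 km): east 32 sin 215° = -18.35, north 32 cos 215° = -26.21
Leg 3 (111°, 9 km): east 9 sin 111° = 8.40, north 9 cos 111° = -3.23
Leg 4 (046°, 10 km): east 10 sin 46° = 7.19, north 10 cos 46° = 6.95
Net displacement: -7.53 east, -17.37 north. Direction back to start is (7.53, 17.37): bearing = atan2(7.53, 17.37) mod 360° = 23.44° ≈ 023°.

023°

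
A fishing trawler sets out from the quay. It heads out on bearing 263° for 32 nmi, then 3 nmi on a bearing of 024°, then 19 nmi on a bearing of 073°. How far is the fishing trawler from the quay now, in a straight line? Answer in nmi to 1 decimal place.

Leg 1 (263°, 32 nmi): east 32 sin 263° = -31.76, north 32 cos 263° = -3.90
Leg 2 (024°, 3 nmi): east 3 sin 24° = 1.22, north 3 cos 24° = 2.74
Leg 3 (073°, 19 nmi): east 19 sin 73° = 18.17, north 19 cos 73° = 5.56
Net: -12.37 east, 4.40 north. Distance = √((-12.37)² + (4.40)²) = 13.129 nmi.

13.1 nmi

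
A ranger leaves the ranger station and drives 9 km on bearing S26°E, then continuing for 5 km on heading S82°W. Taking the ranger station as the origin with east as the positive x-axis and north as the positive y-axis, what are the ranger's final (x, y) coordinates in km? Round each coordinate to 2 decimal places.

Leg 1 (S26°E, 9 km): east 9 sin 154° = 3.95, north 9 cos 154° = -8.09
Leg 2 (S82°W, 5 km): east 5 sin 262° = -4.95, north 5 cos 262° = -0.70
Summing: -1.01 km east, -8.79 km north → (-1.01, -8.79).

(-1.01, -8.79)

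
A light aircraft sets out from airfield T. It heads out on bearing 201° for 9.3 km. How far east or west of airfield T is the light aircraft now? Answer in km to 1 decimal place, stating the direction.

3.3 km west

Leg 1 (201°, 9.3 km): east 9.3 sin 201° = -3.33, north 9.3 cos 201° = -8.68
Net east component: -3.33 km.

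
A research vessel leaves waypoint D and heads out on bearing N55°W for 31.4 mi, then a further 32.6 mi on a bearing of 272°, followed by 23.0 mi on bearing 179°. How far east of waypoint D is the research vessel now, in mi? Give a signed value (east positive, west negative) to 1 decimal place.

-57.9 mi

Leg 1 (N55°W, 31.4 mi): east 31.4 sin 305° = -25.72, north 31.4 cos 305° = 18.01
Leg 2 (272°, 32.6 mi): east 32.6 sin 272° = -32.58, north 32.6 cos 272° = 1.14
Leg 3 (179°, 23.0 mi): east 23.0 sin 179° = 0.40, north 23.0 cos 179° = -23.00
Net east component: -57.90 mi.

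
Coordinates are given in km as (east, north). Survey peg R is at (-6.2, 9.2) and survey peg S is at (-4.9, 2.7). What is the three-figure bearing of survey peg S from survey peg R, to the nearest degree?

Δeast = -4.9 − -6.2 = 1.30; Δnorth = 2.7 − 9.2 = -6.50.
Bearing = atan2(Δeast, Δnorth) mod 360° = 168.69° ≈ 169°.

169°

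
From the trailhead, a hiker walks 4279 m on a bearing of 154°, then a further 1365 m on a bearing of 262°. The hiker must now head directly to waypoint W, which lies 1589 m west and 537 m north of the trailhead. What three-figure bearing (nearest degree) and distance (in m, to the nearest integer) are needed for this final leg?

335°, 5038 m

Leg 1 (154°, 4279 m): east 4279 sin 154° = 1875.79, north 4279 cos 154° = -3845.94
Leg 2 (262°, 1365 m): east 1365 sin 262° = -1351.72, north 1365 cos 262° = -189.97
Current position: (524.07, -4035.91). Target: (-1589, 537). Remaining: Δeast = -2113.07, Δnorth = 4572.91.
Bearing = atan2(-2113.07, 4572.91) mod 360° = 335.20°; distance = √((-2113.07)² + (4572.91)²) = 5037.519 m.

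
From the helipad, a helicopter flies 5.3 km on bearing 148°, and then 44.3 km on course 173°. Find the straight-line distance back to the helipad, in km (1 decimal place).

49.2 km

Leg 1 (148°, 5.3 km): east 5.3 sin 148° = 2.81, north 5.3 cos 148° = -4.49
Leg 2 (173°, 44.3 km): east 44.3 sin 173° = 5.40, north 44.3 cos 173° = -43.97
Net: 8.21 east, -48.46 north. Distance = √((8.21)² + (-48.46)²) = 49.154 km.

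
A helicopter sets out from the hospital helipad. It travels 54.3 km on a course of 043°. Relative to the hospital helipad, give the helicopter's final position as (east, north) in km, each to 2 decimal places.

(37.03, 39.71)

Leg 1 (043°, 54.3 km): east 54.3 sin 43° = 37.03, north 54.3 cos 43° = 39.71
Summing: 37.03 km east, 39.71 km north → (37.03, 39.71).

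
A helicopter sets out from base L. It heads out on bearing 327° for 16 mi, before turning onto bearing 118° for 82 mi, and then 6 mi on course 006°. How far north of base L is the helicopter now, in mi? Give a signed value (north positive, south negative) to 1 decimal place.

Leg 1 (327°, 16 mi): east 16 sin 327° = -8.71, north 16 cos 327° = 13.42
Leg 2 (118°, 82 mi): east 82 sin 118° = 72.40, north 82 cos 118° = -38.50
Leg 3 (006°, 6 mi): east 6 sin 6° = 0.63, north 6 cos 6° = 5.97
Net north component: -19.11 mi.

-19.1 mi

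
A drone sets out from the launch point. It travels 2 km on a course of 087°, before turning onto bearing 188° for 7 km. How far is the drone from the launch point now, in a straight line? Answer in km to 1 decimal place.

Leg 1 (087°, 2 km): east 2 sin 87° = 2.00, north 2 cos 87° = 0.10
Leg 2 (188°, 7 km): east 7 sin 188° = -0.97, north 7 cos 188° = -6.93
Net: 1.02 east, -6.83 north. Distance = √((1.02)² + (-6.83)²) = 6.903 km.

6.9 km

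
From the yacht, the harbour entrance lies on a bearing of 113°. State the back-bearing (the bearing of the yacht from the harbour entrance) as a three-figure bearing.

Back-bearing = 113° + 180° = 293°.

293°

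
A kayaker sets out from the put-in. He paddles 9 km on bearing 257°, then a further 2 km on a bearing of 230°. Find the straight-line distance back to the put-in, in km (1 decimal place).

10.8 km

Leg 1 (257°, 9 km): east 9 sin 257° = -8.77, north 9 cos 257° = -2.02
Leg 2 (230°, 2 km): east 2 sin 230° = -1.53, north 2 cos 230° = -1.29
Net: -10.30 east, -3.31 north. Distance = √((-10.30)² + (-3.31)²) = 10.820 km.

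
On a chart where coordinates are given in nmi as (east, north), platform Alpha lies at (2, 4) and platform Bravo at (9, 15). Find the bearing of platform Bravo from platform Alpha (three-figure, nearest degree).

Δeast = 9 − 2 = 7.00; Δnorth = 15 − 4 = 11.00.
Bearing = atan2(Δeast, Δnorth) mod 360° = 32.47° ≈ 032°.

032°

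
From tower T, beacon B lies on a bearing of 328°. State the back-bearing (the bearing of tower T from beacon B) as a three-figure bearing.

148°

Back-bearing = 328° − 180° = 148°.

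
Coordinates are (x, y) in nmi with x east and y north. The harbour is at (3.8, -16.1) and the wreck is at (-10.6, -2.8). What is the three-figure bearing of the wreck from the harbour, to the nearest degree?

313°

Δeast = -10.6 − 3.8 = -14.40; Δnorth = -2.8 − -16.1 = 13.30.
Bearing = atan2(Δeast, Δnorth) mod 360° = 312.73° ≈ 313°.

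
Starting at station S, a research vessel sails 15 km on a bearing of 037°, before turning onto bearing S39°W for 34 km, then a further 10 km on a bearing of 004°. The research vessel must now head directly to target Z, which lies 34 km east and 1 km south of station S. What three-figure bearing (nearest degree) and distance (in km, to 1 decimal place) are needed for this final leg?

086°, 45.8 km

Leg 1 (037°, 15 km): east 15 sin 37° = 9.03, north 15 cos 37° = 11.98
Leg 2 (S39°W, 34 km): east 34 sin 219° = -21.40, north 34 cos 219° = -26.42
Leg 3 (004°, 10 km): east 10 sin 4° = 0.70, north 10 cos 4° = 9.98
Current position: (-11.67, -4.47). Target: (34, -1). Remaining: Δeast = 45.67, Δnorth = 3.47.
Bearing = atan2(45.67, 3.47) mod 360° = 85.66°; distance = √((45.67)² + (3.47)²) = 45.804 km.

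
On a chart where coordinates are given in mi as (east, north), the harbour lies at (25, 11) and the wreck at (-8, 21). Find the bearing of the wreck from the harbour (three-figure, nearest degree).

287°

Δeast = -8 − 25 = -33.00; Δnorth = 21 − 11 = 10.00.
Bearing = atan2(Δeast, Δnorth) mod 360° = 286.86° ≈ 287°.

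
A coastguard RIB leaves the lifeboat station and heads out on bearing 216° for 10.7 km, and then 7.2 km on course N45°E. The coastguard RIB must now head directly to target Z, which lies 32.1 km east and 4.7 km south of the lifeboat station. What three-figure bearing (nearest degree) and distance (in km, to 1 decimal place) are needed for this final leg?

Leg 1 (216°, 10.7 km): east 10.7 sin 216° = -6.29, north 10.7 cos 216° = -8.66
Leg 2 (N45°E, 7.2 km): east 7.2 sin 45° = 5.09, north 7.2 cos 45° = 5.09
Current position: (-1.20, -3.57). Target: (32.1, -4.7). Remaining: Δeast = 33.30, Δnorth = -1.13.
Bearing = atan2(33.30, -1.13) mod 360° = 91.95°; distance = √((33.30)² + (-1.13)²) = 33.317 km.

092°, 33.3 km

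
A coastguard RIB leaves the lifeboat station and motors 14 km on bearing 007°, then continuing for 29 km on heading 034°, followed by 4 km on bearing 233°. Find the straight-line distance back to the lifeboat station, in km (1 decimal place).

Leg 1 (007°, 14 km): east 14 sin 7° = 1.71, north 14 cos 7° = 13.90
Leg 2 (034°, 29 km): east 29 sin 34° = 16.22, north 29 cos 34° = 24.04
Leg 3 (233°, 4 km): east 4 sin 233° = -3.19, north 4 cos 233° = -2.41
Net: 14.73 east, 35.53 north. Distance = √((14.73)² + (35.53)²) = 38.462 km.

38.5 km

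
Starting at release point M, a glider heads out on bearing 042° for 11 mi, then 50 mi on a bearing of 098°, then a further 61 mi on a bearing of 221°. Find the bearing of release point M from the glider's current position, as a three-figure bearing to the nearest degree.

Leg 1 (042°, 11 mi): east 11 sin 42° = 7.36, north 11 cos 42° = 8.17
Leg 2 (098°, 50 mi): east 50 sin 98° = 49.51, north 50 cos 98° = -6.96
Leg 3 (221°, 61 mi): east 61 sin 221° = -40.02, north 61 cos 221° = -46.04
Net displacement: 16.85 east, -44.82 north. Direction back to start is (-16.85, 44.82): bearing = atan2(-16.85, 44.82) mod 360° = 339.39° ≈ 339°.

339°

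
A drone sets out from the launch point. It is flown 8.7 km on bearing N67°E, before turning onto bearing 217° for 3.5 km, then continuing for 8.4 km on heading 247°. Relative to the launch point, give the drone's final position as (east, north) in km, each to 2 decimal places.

(-1.83, -2.68)

Leg 1 (N67°E, 8.7 km): east 8.7 sin 67° = 8.01, north 8.7 cos 67° = 3.40
Leg 2 (217°, 3.5 km): east 3.5 sin 217° = -2.11, north 3.5 cos 217° = -2.80
Leg 3 (247°, 8.4 km): east 8.4 sin 247° = -7.73, north 8.4 cos 247° = -3.28
Summing: -1.83 km east, -2.68 km north → (-1.83, -2.68).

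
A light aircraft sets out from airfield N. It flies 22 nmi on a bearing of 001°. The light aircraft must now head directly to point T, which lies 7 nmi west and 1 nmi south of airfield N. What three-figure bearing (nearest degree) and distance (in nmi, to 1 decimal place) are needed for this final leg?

Leg 1 (001°, 22 nmi): east 22 sin 1° = 0.38, north 22 cos 1° = 22.00
Current position: (0.38, 22.00). Target: (-7, -1). Remaining: Δeast = -7.38, Δnorth = -23.00.
Bearing = atan2(-7.38, -23.00) mod 360° = 197.80°; distance = √((-7.38)² + (-23.00)²) = 24.153 nmi.

198°, 24.2 nmi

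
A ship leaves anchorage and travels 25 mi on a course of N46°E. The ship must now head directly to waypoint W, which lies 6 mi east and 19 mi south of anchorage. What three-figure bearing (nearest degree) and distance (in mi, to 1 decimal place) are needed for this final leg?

198°, 38.3 mi

Leg 1 (N46°E, 25 mi): east 25 sin 46° = 17.98, north 25 cos 46° = 17.37
Current position: (17.98, 17.37). Target: (6, -19). Remaining: Δeast = -11.98, Δnorth = -36.37.
Bearing = atan2(-11.98, -36.37) mod 360° = 198.24°; distance = √((-11.98)² + (-36.37)²) = 38.290 mi.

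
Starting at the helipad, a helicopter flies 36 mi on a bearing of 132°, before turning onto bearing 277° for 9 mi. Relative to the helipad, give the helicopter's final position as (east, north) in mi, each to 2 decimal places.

(17.82, -22.99)

Leg 1 (132°, 36 mi): east 36 sin 132° = 26.75, north 36 cos 132° = -24.09
Leg 2 (277°, 9 mi): east 9 sin 277° = -8.93, north 9 cos 277° = 1.10
Summing: 17.82 mi east, -22.99 mi north → (17.82, -22.99).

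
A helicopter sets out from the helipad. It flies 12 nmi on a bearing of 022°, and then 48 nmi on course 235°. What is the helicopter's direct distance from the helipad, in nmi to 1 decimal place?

Leg 1 (022°, 12 nmi): east 12 sin 22° = 4.50, north 12 cos 22° = 11.13
Leg 2 (235°, 48 nmi): east 48 sin 235° = -39.32, north 48 cos 235° = -27.53
Net: -34.82 east, -16.41 north. Distance = √((-34.82)² + (-16.41)²) = 38.495 nmi.

38.5 nmi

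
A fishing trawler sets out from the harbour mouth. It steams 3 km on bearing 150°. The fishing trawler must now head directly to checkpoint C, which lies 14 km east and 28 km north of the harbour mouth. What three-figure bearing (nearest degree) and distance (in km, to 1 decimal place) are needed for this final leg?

022°, 33.1 km

Leg 1 (150°, 3 km): east 3 sin 150° = 1.50, north 3 cos 150° = -2.60
Current position: (1.50, -2.60). Target: (14, 28). Remaining: Δeast = 12.50, Δnorth = 30.60.
Bearing = atan2(12.50, 30.60) mod 360° = 22.22°; distance = √((12.50)² + (30.60)²) = 33.053 km.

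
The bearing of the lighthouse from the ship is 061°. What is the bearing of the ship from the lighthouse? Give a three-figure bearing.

Back-bearing = 061° + 180° = 241°.

241°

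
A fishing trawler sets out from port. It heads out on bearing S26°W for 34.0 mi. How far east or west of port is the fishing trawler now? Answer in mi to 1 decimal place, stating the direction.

14.9 mi west

Leg 1 (S26°W, 34.0 mi): east 34.0 sin 206° = -14.90, north 34.0 cos 206° = -30.56
Net east component: -14.90 mi.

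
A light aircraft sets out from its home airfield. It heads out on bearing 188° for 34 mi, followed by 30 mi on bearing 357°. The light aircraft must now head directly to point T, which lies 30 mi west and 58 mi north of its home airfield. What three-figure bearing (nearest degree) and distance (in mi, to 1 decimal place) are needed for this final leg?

Leg 1 (188°, 34 mi): east 34 sin 188° = -4.73, north 34 cos 188° = -33.67
Leg 2 (357°, 30 mi): east 30 sin 357° = -1.57, north 30 cos 357° = 29.96
Current position: (-6.30, -3.71). Target: (-30, 58). Remaining: Δeast = -23.70, Δnorth = 61.71.
Bearing = atan2(-23.70, 61.71) mod 360° = 338.99°; distance = √((-23.70)² + (61.71)²) = 66.104 mi.

339°, 66.1 mi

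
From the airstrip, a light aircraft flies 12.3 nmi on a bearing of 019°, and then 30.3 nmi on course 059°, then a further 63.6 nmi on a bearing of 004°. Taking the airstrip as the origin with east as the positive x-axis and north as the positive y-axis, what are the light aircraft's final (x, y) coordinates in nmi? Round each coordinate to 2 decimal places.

Leg 1 (019°, 12.3 nmi): east 12.3 sin 19° = 4.00, north 12.3 cos 19° = 11.63
Leg 2 (059°, 30.3 nmi): east 30.3 sin 59° = 25.97, north 30.3 cos 59° = 15.61
Leg 3 (004°, 63.6 nmi): east 63.6 sin 4° = 4.44, north 63.6 cos 4° = 63.45
Summing: 34.41 nmi east, 90.68 nmi north → (34.41, 90.68).

(34.41, 90.68)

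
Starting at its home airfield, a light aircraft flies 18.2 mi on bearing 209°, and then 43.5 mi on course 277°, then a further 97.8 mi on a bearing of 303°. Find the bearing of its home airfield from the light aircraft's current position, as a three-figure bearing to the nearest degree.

108°

Leg 1 (209°, 18.2 mi): east 18.2 sin 209° = -8.82, north 18.2 cos 209° = -15.92
Leg 2 (277°, 43.5 mi): east 43.5 sin 277° = -43.18, north 43.5 cos 277° = 5.30
Leg 3 (303°, 97.8 mi): east 97.8 sin 303° = -82.02, north 97.8 cos 303° = 53.27
Net displacement: -134.02 east, 42.65 north. Direction back to start is (134.02, -42.65): bearing = atan2(134.02, -42.65) mod 360° = 107.65° ≈ 108°.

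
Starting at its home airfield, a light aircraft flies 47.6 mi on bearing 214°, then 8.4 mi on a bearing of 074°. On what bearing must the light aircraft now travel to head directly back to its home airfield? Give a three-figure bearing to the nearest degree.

027°

Leg 1 (214°, 47.6 mi): east 47.6 sin 214° = -26.62, north 47.6 cos 214° = -39.46
Leg 2 (074°, 8.4 mi): east 8.4 sin 74° = 8.07, north 8.4 cos 74° = 2.32
Net displacement: -18.54 east, -37.15 north. Direction back to start is (18.54, 37.15): bearing = atan2(18.54, 37.15) mod 360° = 26.53° ≈ 027°.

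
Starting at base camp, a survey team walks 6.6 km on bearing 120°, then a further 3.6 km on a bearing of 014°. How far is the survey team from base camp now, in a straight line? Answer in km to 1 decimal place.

6.6 km

Leg 1 (120°, 6.6 km): east 6.6 sin 120° = 5.72, north 6.6 cos 120° = -3.30
Leg 2 (014°, 3.6 km): east 3.6 sin 14° = 0.87, north 3.6 cos 14° = 3.49
Net: 6.59 east, 0.19 north. Distance = √((6.59)² + (0.19)²) = 6.590 km.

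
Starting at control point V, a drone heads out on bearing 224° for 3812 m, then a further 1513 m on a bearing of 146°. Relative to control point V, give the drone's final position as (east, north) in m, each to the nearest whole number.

(-1802, -3996)

Leg 1 (224°, 3812 m): east 3812 sin 224° = -2648.04, north 3812 cos 224° = -2742.12
Leg 2 (146°, 1513 m): east 1513 sin 146° = 846.06, north 1513 cos 146° = -1254.33
Summing: -1801.98 m east, -3996.46 m north → (-1802, -3996).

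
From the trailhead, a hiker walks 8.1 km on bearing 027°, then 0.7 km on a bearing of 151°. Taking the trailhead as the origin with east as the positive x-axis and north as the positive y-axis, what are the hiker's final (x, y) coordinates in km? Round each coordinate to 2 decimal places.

Leg 1 (027°, 8.1 km): east 8.1 sin 27° = 3.68, north 8.1 cos 27° = 7.22
Leg 2 (151°, 0.7 km): east 0.7 sin 151° = 0.34, north 0.7 cos 151° = -0.61
Summing: 4.02 km east, 6.60 km north → (4.02, 6.60).

(4.02, 6.60)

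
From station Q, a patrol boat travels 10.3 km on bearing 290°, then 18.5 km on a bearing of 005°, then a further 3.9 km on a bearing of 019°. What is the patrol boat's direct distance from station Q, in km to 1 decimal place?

Leg 1 (290°, 10.3 km): east 10.3 sin 290° = -9.68, north 10.3 cos 290° = 3.52
Leg 2 (005°, 18.5 km): east 18.5 sin 5° = 1.61, north 18.5 cos 5° = 18.43
Leg 3 (019°, 3.9 km): east 3.9 sin 19° = 1.27, north 3.9 cos 19° = 3.69
Net: -6.80 east, 25.64 north. Distance = √((-6.80)² + (25.64)²) = 26.525 km.

26.5 km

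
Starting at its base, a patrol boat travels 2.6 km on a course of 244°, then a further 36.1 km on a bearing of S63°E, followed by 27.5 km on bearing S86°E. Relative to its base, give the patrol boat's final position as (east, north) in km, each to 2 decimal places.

Leg 1 (244°, 2.6 km): east 2.6 sin 244° = -2.34, north 2.6 cos 244° = -1.14
Leg 2 (S63°E, 36.1 km): east 36.1 sin 117° = 32.17, north 36.1 cos 117° = -16.39
Leg 3 (S86°E, 27.5 km): east 27.5 sin 94° = 27.43, north 27.5 cos 94° = -1.92
Summing: 57.26 km east, -19.45 km north → (57.26, -19.45).

(57.26, -19.45)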